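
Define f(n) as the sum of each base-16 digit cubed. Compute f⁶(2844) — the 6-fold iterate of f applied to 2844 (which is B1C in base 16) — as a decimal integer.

2844 = (11,1,12)_16 → 3060
3060 = (11,15,4)_16 → 4770
4770 = (1,2,10,2)_16 → 1017
1017 = (3,15,9)_16 → 4131
4131 = (1,0,2,3)_16 → 36
36 = (2,4)_16 → 72

72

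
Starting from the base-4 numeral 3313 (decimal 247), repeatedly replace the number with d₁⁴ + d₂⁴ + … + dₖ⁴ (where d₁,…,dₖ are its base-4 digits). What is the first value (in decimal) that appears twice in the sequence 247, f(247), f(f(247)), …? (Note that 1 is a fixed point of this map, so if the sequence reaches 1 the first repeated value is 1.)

247 = (3,3,1,3)_4 → 3⁴ + 3⁴ + 1⁴ + 3⁴ = 81 + 81 + 1 + 81 = 244
244 = (3,3,1,0)_4 → 3⁴ + 3⁴ + 1⁴ + 0⁴ = 81 + 81 + 1 + 0 = 163
163 = (2,2,0,3)_4 → 2⁴ + 2⁴ + 0⁴ + 3⁴ = 16 + 16 + 0 + 81 = 113
113 = (1,3,0,1)_4 → 1⁴ + 3⁴ + 0⁴ + 1⁴ = 1 + 81 + 0 + 1 = 83
83 = (1,1,0,3)_4 → 1⁴ + 1⁴ + 0⁴ + 3⁴ = 1 + 1 + 0 + 81 = 83  — 83 already appeared earlier.

83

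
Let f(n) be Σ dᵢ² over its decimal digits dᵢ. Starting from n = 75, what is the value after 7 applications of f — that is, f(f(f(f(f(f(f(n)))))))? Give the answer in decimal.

75 → 7² + 5² = 49 + 25 = 74
74 → 7² + 4² = 49 + 16 = 65
65 → 6² + 5² = 36 + 25 = 61
61 → 6² + 1² = 36 + 1 = 37
37 → 3² + 7² = 9 + 49 = 58
58 → 5² + 8² = 25 + 64 = 89
89 → 8² + 9² = 64 + 81 = 145

145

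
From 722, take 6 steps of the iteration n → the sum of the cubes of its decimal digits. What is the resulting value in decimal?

737

722 → 7³ + 2³ + 2³ = 359
359 → 3³ + 5³ + 9³ = 881
881 → 8³ + 8³ + 1³ = 1025
1025 → 1³ + 0³ + 2³ + 5³ = 134
134 → 1³ + 3³ + 4³ = 92
92 → 9³ + 2³ = 737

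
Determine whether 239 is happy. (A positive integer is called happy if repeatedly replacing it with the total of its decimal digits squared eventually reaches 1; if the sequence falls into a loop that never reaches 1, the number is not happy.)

239 → 2² + 3² + 9² = 94
94 → 9² + 4² = 97
97 → 9² + 7² = 130
130 → 1² + 3² + 0² = 10
10 → 1² + 0² = 1  — reached 1.

happy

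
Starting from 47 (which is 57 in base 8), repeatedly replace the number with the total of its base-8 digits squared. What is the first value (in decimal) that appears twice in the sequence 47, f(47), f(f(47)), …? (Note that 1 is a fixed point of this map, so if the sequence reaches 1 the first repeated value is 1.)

47 = (5,7)_8 → 5² + 7² = 25 + 49 = 74
74 = (1,1,2)_8 → 1² + 1² + 2² = 1 + 1 + 4 = 6
6 = (6)_8 → 6² = 36
36 = (4,4)_8 → 4² + 4² = 16 + 16 = 32
32 = (4,0)_8 → 4² + 0² = 16 + 0 = 16
16 = (2,0)_8 → 2² + 0² = 4 + 0 = 4
4 = (4)_8 → 4² = 16  — 16 already appeared earlier.

16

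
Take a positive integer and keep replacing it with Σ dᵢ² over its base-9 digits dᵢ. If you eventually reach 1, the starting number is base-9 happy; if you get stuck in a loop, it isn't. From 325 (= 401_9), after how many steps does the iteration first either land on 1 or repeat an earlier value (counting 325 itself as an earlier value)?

5

325 = (4,0,1)_9 → 4² + 0² + 1² = 16 + 0 + 1 = 17
17 = (1,8)_9 → 1² + 8² = 1 + 64 = 65
65 = (7,2)_9 → 7² + 2² = 49 + 4 = 53
53 = (5,8)_9 → 5² + 8² = 25 + 64 = 89
89 = (1,0,8)_9 → 1² + 0² + 8² = 1 + 0 + 64 = 65  — 65 repeats.
That took 5 steps.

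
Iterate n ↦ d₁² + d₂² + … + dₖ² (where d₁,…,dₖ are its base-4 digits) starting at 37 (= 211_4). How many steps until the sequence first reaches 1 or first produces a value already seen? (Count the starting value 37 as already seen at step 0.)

37 = (2,1,1)_4 → 2² + 1² + 1² = 4 + 1 + 1 = 6
6 = (1,2)_4 → 1² + 2² = 1 + 4 = 5
5 = (1,1)_4 → 1² + 1² = 1 + 1 = 2
2 = (2)_4 → 2² = 4
4 = (1,0)_4 → 1² + 0² = 1 + 0 = 1  — reached 1.
That took 5 steps.

5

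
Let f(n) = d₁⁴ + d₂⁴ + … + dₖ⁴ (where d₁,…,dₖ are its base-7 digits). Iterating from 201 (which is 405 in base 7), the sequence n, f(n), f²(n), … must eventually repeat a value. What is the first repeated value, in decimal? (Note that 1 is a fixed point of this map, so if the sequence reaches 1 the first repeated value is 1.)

201 = (4,0,5)_7 → 4⁴ + 0⁴ + 5⁴ = 881
881 = (2,3,6,6)_7 → 2⁴ + 3⁴ + 6⁴ + 6⁴ = 2689
2689 = (1,0,5,6,1)_7 → 1⁴ + 0⁴ + 5⁴ + 6⁴ + 1⁴ = 1923
1923 = (5,4,1,5)_7 → 5⁴ + 4⁴ + 1⁴ + 5⁴ = 1507
1507 = (4,2,5,2)_7 → 4⁴ + 2⁴ + 5⁴ + 2⁴ = 913
913 = (2,4,4,3)_7 → 2⁴ + 4⁴ + 4⁴ + 3⁴ = 609
609 = (1,5,3,0)_7 → 1⁴ + 5⁴ + 3⁴ + 0⁴ = 707
707 = (2,0,3,0)_7 → 2⁴ + 0⁴ + 3⁴ + 0⁴ = 97
97 = (1,6,6)_7 → 1⁴ + 6⁴ + 6⁴ = 2593
2593 = (1,0,3,6,3)_7 → 1⁴ + 0⁴ + 3⁴ + 6⁴ + 3⁴ = 1459
1459 = (4,1,5,3)_7 → 4⁴ + 1⁴ + 5⁴ + 3⁴ = 963
963 = (2,5,4,4)_7 → 2⁴ + 5⁴ + 4⁴ + 4⁴ = 1153
1153 = (3,2,3,5)_7 → 3⁴ + 2⁴ + 3⁴ + 5⁴ = 803
803 = (2,2,2,5)_7 → 2⁴ + 2⁴ + 2⁴ + 5⁴ = 673
673 = (1,6,5,1)_7 → 1⁴ + 6⁴ + 5⁴ + 1⁴ = 1923  — 1923 already appeared earlier.

1923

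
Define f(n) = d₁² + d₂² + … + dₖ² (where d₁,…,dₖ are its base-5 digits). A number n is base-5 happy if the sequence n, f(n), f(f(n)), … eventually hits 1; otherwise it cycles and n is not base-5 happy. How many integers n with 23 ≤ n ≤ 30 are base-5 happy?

3

23: 23 → 25 → 1  (reaches 1)
24: 24 → 32 → 6 → 2 → 4 → 16 → 10 → 4  (repeats 4)
25: 25 → 1  (reaches 1)
26: 26 → 2 → 4 → 16 → 10 → 4  (repeats 4)
27: 27 → 5 → 1  (reaches 1)
28: 28 → 10 → 4 → 16 → 10  (repeats 10)
29: 29 → 17 → 13 → 13  (repeats 13)
30: 30 → 2 → 4 → 16 → 10 → 4  (repeats 4)
base-5 happy: 23, 25, 27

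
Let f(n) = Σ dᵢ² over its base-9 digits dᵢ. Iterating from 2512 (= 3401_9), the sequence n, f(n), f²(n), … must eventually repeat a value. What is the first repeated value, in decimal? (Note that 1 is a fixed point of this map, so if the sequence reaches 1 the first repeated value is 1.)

2512 = (3,4,0,1)_9 → 3² + 4² + 0² + 1² = 26
26 = (2,8)_9 → 2² + 8² = 68
68 = (7,5)_9 → 7² + 5² = 74
74 = (8,2)_9 → 8² + 2² = 68  — 68 already appeared earlier.

68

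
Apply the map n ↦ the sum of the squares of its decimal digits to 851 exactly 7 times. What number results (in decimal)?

851 → 8² + 5² + 1² = 90
90 → 9² + 0² = 81
81 → 8² + 1² = 65
65 → 6² + 5² = 61
61 → 6² + 1² = 37
37 → 3² + 7² = 58
58 → 5² + 8² = 89

89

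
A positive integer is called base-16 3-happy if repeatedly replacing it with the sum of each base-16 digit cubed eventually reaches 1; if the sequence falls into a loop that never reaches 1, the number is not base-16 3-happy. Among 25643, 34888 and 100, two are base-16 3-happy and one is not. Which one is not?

25643

25643: 25643 → 1619 → 368 → 344 → 638 → 3095 → 2072 → 1025 → 65 → 65  — repeats 65 (not base-16 3-happy)
34888: 34888 → 1600 → 280 → 514 → 16 → 1  — reaches 1 (base-16 3-happy)
100: 100 → 280 → 514 → 16 → 1  — reaches 1 (base-16 3-happy)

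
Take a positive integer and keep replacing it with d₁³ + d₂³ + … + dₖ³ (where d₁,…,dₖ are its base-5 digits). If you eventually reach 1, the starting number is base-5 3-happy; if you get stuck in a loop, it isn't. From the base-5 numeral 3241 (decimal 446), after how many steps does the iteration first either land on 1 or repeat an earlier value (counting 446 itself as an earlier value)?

446 = (3,2,4,1)_5 → 3³ + 2³ + 4³ + 1³ = 27 + 8 + 64 + 1 = 100
100 = (4,0,0)_5 → 4³ + 0³ + 0³ = 64 + 0 + 0 = 64
64 = (2,2,4)_5 → 2³ + 2³ + 4³ = 8 + 8 + 64 = 80
80 = (3,1,0)_5 → 3³ + 1³ + 0³ = 27 + 1 + 0 = 28
28 = (1,0,3)_5 → 1³ + 0³ + 3³ = 1 + 0 + 27 = 28  — 28 repeats.
That took 5 steps.

5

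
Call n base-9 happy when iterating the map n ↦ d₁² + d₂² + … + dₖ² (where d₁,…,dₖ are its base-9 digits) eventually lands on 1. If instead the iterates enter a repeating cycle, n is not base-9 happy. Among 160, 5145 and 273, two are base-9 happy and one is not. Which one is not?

160

160: 160 → 114 → 46 → 26 → 68 → 74 → 68  — repeats 68 (not base-9 happy)
5145: 5145 → 101 → 9 → 1  — reaches 1 (base-9 happy)
273: 273 → 27 → 9 → 1  — reaches 1 (base-9 happy)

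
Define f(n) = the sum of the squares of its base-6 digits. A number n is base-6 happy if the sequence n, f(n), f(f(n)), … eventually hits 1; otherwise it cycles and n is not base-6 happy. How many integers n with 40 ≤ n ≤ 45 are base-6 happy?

1

40: 40 → 17 → 29 → 41 → 26 → 20 → 13 → 5 → 25 → 17  — not base-6 happy
41: 41 → 26 → 20 → 13 → 5 → 25 → 17 → 29 → 41  — not base-6 happy
42: 42 → 2 → 4 → 16 → 20 → 13 → 5 → 25 → 17 → 29 → 41 → 26 → 20  — not base-6 happy
43: 43 → 3 → 9 → 10 → 17 → 29 → 41 → 26 → 20 → 13 → 5 → 25 → 17  — not base-6 happy
44: 44 → 6 → 1  — base-6 happy
45: 45 → 11 → 26 → 20 → 13 → 5 → 25 → 17 → 29 → 41 → 26  — not base-6 happy
base-6 happy: 44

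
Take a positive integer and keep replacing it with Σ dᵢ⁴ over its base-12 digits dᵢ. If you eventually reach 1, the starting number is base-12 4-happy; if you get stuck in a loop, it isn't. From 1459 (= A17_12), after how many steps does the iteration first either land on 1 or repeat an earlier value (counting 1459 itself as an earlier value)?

14

1459 = (10,1,7)_12 → 10⁴ + 1⁴ + 7⁴ = 12402
12402 = (7,2,1,6)_12 → 7⁴ + 2⁴ + 1⁴ + 6⁴ = 3714
3714 = (2,1,9,6)_12 → 2⁴ + 1⁴ + 9⁴ + 6⁴ = 7874
7874 = (4,6,8,2)_12 → 4⁴ + 6⁴ + 8⁴ + 2⁴ = 5664
5664 = (3,3,4,0)_12 → 3⁴ + 3⁴ + 4⁴ + 0⁴ = 418
418 = (2,10,10)_12 → 2⁴ + 10⁴ + 10⁴ = 20016
20016 = (11,7,0,0)_12 → 11⁴ + 7⁴ + 0⁴ + 0⁴ = 17042
17042 = (9,10,4,2)_12 → 9⁴ + 10⁴ + 4⁴ + 2⁴ = 16833
16833 = (9,8,10,9)_12 → 9⁴ + 8⁴ + 10⁴ + 9⁴ = 27218
27218 = (1,3,9,0,2)_12 → 1⁴ + 3⁴ + 9⁴ + 0⁴ + 2⁴ = 6659
6659 = (3,10,2,11)_12 → 3⁴ + 10⁴ + 2⁴ + 11⁴ = 24738
24738 = (1,2,3,9,6)_12 → 1⁴ + 2⁴ + 3⁴ + 9⁴ + 6⁴ = 7955
7955 = (4,7,2,11)_12 → 4⁴ + 7⁴ + 2⁴ + 11⁴ = 17314
17314 = (10,0,2,10)_12 → 10⁴ + 0⁴ + 2⁴ + 10⁴ = 20016  — 20016 repeats.
That took 14 steps.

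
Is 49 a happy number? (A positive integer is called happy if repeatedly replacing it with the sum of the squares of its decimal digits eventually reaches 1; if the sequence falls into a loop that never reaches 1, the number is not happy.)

happy

49 → 4² + 9² = 16 + 81 = 97
97 → 9² + 7² = 81 + 49 = 130
130 → 1² + 3² + 0² = 1 + 9 + 0 = 10
10 → 1² + 0² = 1 + 0 = 1  — reached 1.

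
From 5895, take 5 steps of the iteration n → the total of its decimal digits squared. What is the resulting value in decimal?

5895 → 5² + 8² + 9² + 5² = 195
195 → 1² + 9² + 5² = 107
107 → 1² + 0² + 7² = 50
50 → 5² + 0² = 25
25 → 2² + 5² = 29

29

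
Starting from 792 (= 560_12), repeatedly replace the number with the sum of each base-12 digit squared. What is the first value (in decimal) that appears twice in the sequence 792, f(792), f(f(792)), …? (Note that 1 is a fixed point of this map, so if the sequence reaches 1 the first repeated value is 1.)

61

792 = (5,6,0)_12 → 5² + 6² + 0² = 61
61 = (5,1)_12 → 5² + 1² = 26
26 = (2,2)_12 → 2² + 2² = 8
8 = (8)_12 → 8² = 64
64 = (5,4)_12 → 5² + 4² = 41
41 = (3,5)_12 → 3² + 5² = 34
34 = (2,10)_12 → 2² + 10² = 104
104 = (8,8)_12 → 8² + 8² = 128
128 = (10,8)_12 → 10² + 8² = 164
164 = (1,1,8)_12 → 1² + 1² + 8² = 66
66 = (5,6)_12 → 5² + 6² = 61  — 61 already appeared earlier.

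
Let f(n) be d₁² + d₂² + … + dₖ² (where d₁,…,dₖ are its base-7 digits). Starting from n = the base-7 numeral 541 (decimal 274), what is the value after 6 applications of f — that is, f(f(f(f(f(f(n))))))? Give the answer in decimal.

274 = (5,4,1)_7 → 5² + 4² + 1² = 42
42 = (6,0)_7 → 6² + 0² = 36
36 = (5,1)_7 → 5² + 1² = 26
26 = (3,5)_7 → 3² + 5² = 34
34 = (4,6)_7 → 4² + 6² = 52
52 = (1,0,3)_7 → 1² + 0² + 3² = 10

10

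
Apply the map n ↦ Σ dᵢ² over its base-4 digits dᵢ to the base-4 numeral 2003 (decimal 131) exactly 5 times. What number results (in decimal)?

1

131 = (2,0,0,3)_4 → 13
13 = (3,1)_4 → 10
10 = (2,2)_4 → 8
8 = (2,0)_4 → 4
4 = (1,0)_4 → 1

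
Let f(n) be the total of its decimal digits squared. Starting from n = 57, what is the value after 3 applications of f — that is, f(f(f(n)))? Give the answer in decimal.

61

57 → 5² + 7² = 74
74 → 7² + 4² = 65
65 → 6² + 5² = 61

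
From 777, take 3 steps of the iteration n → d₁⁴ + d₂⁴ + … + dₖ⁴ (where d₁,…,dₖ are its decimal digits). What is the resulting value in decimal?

10929

777 → 7203
7203 → 2498
2498 → 10929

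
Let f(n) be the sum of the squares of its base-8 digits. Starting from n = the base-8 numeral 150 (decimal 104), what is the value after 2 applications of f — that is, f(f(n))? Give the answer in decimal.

13

104 = (1,5,0)_8 → 26
26 = (3,2)_8 → 13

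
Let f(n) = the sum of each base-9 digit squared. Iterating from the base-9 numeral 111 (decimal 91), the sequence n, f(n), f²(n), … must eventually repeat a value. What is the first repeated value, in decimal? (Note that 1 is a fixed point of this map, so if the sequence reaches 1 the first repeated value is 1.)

91 = (1,1,1)_9 → 1² + 1² + 1² = 3
3 = (3)_9 → 3² = 9
9 = (1,0)_9 → 1² + 0² = 1  — reached the fixed point 1.
1 → 1, so 1 is the first repeated value.

1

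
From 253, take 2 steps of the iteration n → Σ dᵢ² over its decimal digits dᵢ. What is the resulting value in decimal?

253 → 38
38 → 73

73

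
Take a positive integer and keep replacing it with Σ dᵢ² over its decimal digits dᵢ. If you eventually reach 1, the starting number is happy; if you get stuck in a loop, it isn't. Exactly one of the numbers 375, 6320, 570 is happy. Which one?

6320

375: 375 → 83 → 73 → 58 → 89 → 145 → 42 → 20 → 4 → 16 → 37 → 58  — repeats 58 (not happy)
6320: 6320 → 49 → 97 → 130 → 10 → 1  — reaches 1 (happy)
570: 570 → 74 → 65 → 61 → 37 → 58 → 89 → 145 → 42 → 20 → 4 → 16 → 37  — repeats 37 (not happy)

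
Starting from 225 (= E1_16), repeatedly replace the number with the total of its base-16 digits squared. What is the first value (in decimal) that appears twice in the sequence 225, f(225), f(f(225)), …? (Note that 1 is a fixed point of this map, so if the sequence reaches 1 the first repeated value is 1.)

225 = (14,1)_16 → 14² + 1² = 196 + 1 = 197
197 = (12,5)_16 → 12² + 5² = 144 + 25 = 169
169 = (10,9)_16 → 10² + 9² = 100 + 81 = 181
181 = (11,5)_16 → 11² + 5² = 121 + 25 = 146
146 = (9,2)_16 → 9² + 2² = 81 + 4 = 85
85 = (5,5)_16 → 5² + 5² = 25 + 25 = 50
50 = (3,2)_16 → 3² + 2² = 9 + 4 = 13
13 = (13)_16 → 13² = 169  — 169 already appeared earlier.

169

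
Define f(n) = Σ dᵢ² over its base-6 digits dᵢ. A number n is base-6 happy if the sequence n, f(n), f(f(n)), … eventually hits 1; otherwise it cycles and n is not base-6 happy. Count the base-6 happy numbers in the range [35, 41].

1

35: 35 → 50 → 9 → 10 → 17 → 29 → 41 → 26 → 20 → 13 → 5 → 25 → 17  — not base-6 happy
36: 36 → 1  — base-6 happy
37: 37 → 2 → 4 → 16 → 20 → 13 → 5 → 25 → 17 → 29 → 41 → 26 → 20  — not base-6 happy
38: 38 → 5 → 25 → 17 → 29 → 41 → 26 → 20 → 13 → 5  — not base-6 happy
39: 39 → 10 → 17 → 29 → 41 → 26 → 20 → 13 → 5 → 25 → 17  — not base-6 happy
40: 40 → 17 → 29 → 41 → 26 → 20 → 13 → 5 → 25 → 17  — not base-6 happy
41: 41 → 26 → 20 → 13 → 5 → 25 → 17 → 29 → 41  — not base-6 happy
base-6 happy: 36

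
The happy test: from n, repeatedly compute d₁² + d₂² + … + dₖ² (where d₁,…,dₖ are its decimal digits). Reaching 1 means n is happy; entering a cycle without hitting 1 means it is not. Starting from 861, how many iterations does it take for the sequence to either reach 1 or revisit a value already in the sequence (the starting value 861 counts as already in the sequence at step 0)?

11

861 → 8² + 6² + 1² = 64 + 36 + 1 = 101
101 → 1² + 0² + 1² = 1 + 0 + 1 = 2
2 → 2² = 4
4 → 4² = 16
16 → 1² + 6² = 1 + 36 = 37
37 → 3² + 7² = 9 + 49 = 58
58 → 5² + 8² = 25 + 64 = 89
89 → 8² + 9² = 64 + 81 = 145
145 → 1² + 4² + 5² = 1 + 16 + 25 = 42
42 → 4² + 2² = 16 + 4 = 20
20 → 2² + 0² = 4 + 0 = 4  — 4 repeats.
That took 11 steps.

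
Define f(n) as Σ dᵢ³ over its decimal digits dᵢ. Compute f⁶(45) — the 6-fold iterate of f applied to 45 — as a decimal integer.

45 → 4³ + 5³ = 189
189 → 1³ + 8³ + 9³ = 1242
1242 → 1³ + 2³ + 4³ + 2³ = 81
81 → 8³ + 1³ = 513
513 → 5³ + 1³ + 3³ = 153
153 → 1³ + 5³ + 3³ = 153

153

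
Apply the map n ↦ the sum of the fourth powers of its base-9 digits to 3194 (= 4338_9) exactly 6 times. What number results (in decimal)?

3194 = (4,3,3,8)_9 → 4⁴ + 3⁴ + 3⁴ + 8⁴ = 4514
4514 = (6,1,6,5)_9 → 6⁴ + 1⁴ + 6⁴ + 5⁴ = 3218
3218 = (4,3,6,5)_9 → 4⁴ + 3⁴ + 6⁴ + 5⁴ = 2258
2258 = (3,0,7,8)_9 → 3⁴ + 0⁴ + 7⁴ + 8⁴ = 6578
6578 = (1,0,0,1,8)_9 → 1⁴ + 0⁴ + 0⁴ + 1⁴ + 8⁴ = 4098
4098 = (5,5,5,3)_9 → 5⁴ + 5⁴ + 5⁴ + 3⁴ = 1956

1956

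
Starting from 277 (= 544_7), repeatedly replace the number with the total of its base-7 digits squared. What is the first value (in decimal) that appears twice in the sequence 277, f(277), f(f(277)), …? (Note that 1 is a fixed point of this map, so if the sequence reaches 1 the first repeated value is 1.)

25

277 = (5,4,4)_7 → 5² + 4² + 4² = 57
57 = (1,1,1)_7 → 1² + 1² + 1² = 3
3 = (3)_7 → 3² = 9
9 = (1,2)_7 → 1² + 2² = 5
5 = (5)_7 → 5² = 25
25 = (3,4)_7 → 3² + 4² = 25  — 25 already appeared earlier.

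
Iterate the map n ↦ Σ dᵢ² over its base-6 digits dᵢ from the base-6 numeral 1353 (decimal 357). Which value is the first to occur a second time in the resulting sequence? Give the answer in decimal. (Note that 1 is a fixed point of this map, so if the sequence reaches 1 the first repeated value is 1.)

1

357 = (1,3,5,3)_6 → 1² + 3² + 5² + 3² = 1 + 9 + 25 + 9 = 44
44 = (1,1,2)_6 → 1² + 1² + 2² = 1 + 1 + 4 = 6
6 = (1,0)_6 → 1² + 0² = 1 + 0 = 1  — reached the fixed point 1.
1 → 1, so 1 is the first repeated value.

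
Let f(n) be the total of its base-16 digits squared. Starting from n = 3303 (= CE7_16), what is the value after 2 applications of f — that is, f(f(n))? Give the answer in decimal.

90

3303 = (12,14,7)_16 → 12² + 14² + 7² = 389
389 = (1,8,5)_16 → 1² + 8² + 5² = 90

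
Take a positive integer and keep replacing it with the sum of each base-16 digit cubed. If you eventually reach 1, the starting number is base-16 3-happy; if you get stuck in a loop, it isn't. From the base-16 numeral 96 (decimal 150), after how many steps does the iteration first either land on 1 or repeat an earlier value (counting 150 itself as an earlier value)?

15

150 = (9,6)_16 → 9³ + 6³ = 729 + 216 = 945
945 = (3,11,1)_16 → 3³ + 11³ + 1³ = 27 + 1331 + 1 = 1359
1359 = (5,4,15)_16 → 5³ + 4³ + 15³ = 125 + 64 + 3375 = 3564
3564 = (13,14,12)_16 → 13³ + 14³ + 12³ = 2197 + 2744 + 1728 = 6669
6669 = (1,10,0,13)_16 → 1³ + 10³ + 0³ + 13³ = 1 + 1000 + 0 + 2197 = 3198
3198 = (12,7,14)_16 → 12³ + 7³ + 14³ = 1728 + 343 + 2744 = 4815
4815 = (1,2,12,15)_16 → 1³ + 2³ + 12³ + 15³ = 1 + 8 + 1728 + 3375 = 5112
5112 = (1,3,15,8)_16 → 1³ + 3³ + 15³ + 8³ = 1 + 27 + 3375 + 512 = 3915
3915 = (15,4,11)_16 → 15³ + 4³ + 11³ = 3375 + 64 + 1331 = 4770
4770 = (1,2,10,2)_16 → 1³ + 2³ + 10³ + 2³ = 1 + 8 + 1000 + 8 = 1017
1017 = (3,15,9)_16 → 3³ + 15³ + 9³ = 27 + 3375 + 729 = 4131
4131 = (1,0,2,3)_16 → 1³ + 0³ + 2³ + 3³ = 1 + 0 + 8 + 27 = 36
36 = (2,4)_16 → 2³ + 4³ = 8 + 64 = 72
72 = (4,8)_16 → 4³ + 8³ = 64 + 512 = 576
576 = (2,4,0)_16 → 2³ + 4³ + 0³ = 8 + 64 + 0 = 72  — 72 repeats.
That took 15 steps.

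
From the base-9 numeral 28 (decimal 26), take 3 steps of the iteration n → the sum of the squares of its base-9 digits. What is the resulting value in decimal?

68

26 = (2,8)_9 → 2² + 8² = 68
68 = (7,5)_9 → 7² + 5² = 74
74 = (8,2)_9 → 8² + 2² = 68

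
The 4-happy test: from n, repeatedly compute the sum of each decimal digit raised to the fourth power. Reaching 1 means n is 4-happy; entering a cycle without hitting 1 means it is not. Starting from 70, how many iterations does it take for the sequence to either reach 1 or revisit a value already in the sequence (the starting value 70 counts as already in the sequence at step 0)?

12

70 → 7⁴ + 0⁴ = 2401
2401 → 2⁴ + 4⁴ + 0⁴ + 1⁴ = 273
273 → 2⁴ + 7⁴ + 3⁴ = 2498
2498 → 2⁴ + 4⁴ + 9⁴ + 8⁴ = 10929
10929 → 1⁴ + 0⁴ + 9⁴ + 2⁴ + 9⁴ = 13139
13139 → 1⁴ + 3⁴ + 1⁴ + 3⁴ + 9⁴ = 6725
6725 → 6⁴ + 7⁴ + 2⁴ + 5⁴ = 4338
4338 → 4⁴ + 3⁴ + 3⁴ + 8⁴ = 4514
4514 → 4⁴ + 5⁴ + 1⁴ + 4⁴ = 1138
1138 → 1⁴ + 1⁴ + 3⁴ + 8⁴ = 4179
4179 → 4⁴ + 1⁴ + 7⁴ + 9⁴ = 9219
9219 → 9⁴ + 2⁴ + 1⁴ + 9⁴ = 13139  — 13139 repeats.
That took 12 steps.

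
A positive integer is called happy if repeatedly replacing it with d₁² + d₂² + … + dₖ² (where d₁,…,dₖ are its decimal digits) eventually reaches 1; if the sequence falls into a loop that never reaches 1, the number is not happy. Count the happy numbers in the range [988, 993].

988: 988 → 209 → 85 → 89 → 145 → 42 → 20 → 4 → 16 → 37 → 58 → 89  (repeats 89)
989: 989 → 226 → 44 → 32 → 13 → 10 → 1  (reaches 1)
990: 990 → 162 → 41 → 17 → 50 → 25 → 29 → 85 → 89 → 145 → 42 → 20 → 4 → 16 → 37 → 58 → 89  (repeats 89)
991: 991 → 163 → 46 → 52 → 29 → 85 → 89 → 145 → 42 → 20 → 4 → 16 → 37 → 58 → 89  (repeats 89)
992: 992 → 166 → 73 → 58 → 89 → 145 → 42 → 20 → 4 → 16 → 37 → 58  (repeats 58)
993: 993 → 171 → 51 → 26 → 40 → 16 → 37 → 58 → 89 → 145 → 42 → 20 → 4 → 16  (repeats 16)
happy: 989

1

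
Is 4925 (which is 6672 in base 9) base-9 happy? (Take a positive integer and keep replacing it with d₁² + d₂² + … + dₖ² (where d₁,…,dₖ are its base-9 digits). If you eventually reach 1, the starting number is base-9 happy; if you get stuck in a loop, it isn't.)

4925 = (6,6,7,2)_9 → 125
125 = (1,4,8)_9 → 81
81 = (1,0,0)_9 → 1  — reached 1.

base-9 happy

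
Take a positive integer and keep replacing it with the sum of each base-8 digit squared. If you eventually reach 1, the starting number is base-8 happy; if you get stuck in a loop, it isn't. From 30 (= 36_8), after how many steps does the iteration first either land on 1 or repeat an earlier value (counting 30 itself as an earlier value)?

7

30 = (3,6)_8 → 3² + 6² = 45
45 = (5,5)_8 → 5² + 5² = 50
50 = (6,2)_8 → 6² + 2² = 40
40 = (5,0)_8 → 5² + 0² = 25
25 = (3,1)_8 → 3² + 1² = 10
10 = (1,2)_8 → 1² + 2² = 5
5 = (5)_8 → 5² = 25  — 25 repeats.
That took 7 steps.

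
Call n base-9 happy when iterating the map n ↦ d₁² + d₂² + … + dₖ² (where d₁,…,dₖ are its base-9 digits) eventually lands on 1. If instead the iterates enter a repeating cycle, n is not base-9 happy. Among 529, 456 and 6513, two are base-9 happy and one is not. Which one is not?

456

529: 529 → 101 → 9 → 1  — reaches 1 (base-9 happy)
456: 456 → 86 → 26 → 68 → 74 → 68  — repeats 68 (not base-9 happy)
6513: 6513 → 173 → 9 → 1  — reaches 1 (base-9 happy)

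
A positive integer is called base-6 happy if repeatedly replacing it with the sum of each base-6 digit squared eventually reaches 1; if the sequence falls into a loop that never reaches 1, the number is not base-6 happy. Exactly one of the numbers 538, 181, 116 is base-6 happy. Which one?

538: 538 → 49 → 6 → 1  — reaches 1 (base-6 happy)
181: 181 → 26 → 20 → 13 → 5 → 25 → 17 → 29 → 41 → 26  — repeats 26 (not base-6 happy)
116: 116 → 14 → 8 → 5 → 25 → 17 → 29 → 41 → 26 → 20 → 13 → 5  — repeats 5 (not base-6 happy)

538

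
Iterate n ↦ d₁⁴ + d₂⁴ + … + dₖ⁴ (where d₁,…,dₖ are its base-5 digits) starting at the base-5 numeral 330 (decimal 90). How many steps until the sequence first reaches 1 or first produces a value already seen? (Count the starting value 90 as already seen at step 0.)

90 = (3,3,0)_5 → 3⁴ + 3⁴ + 0⁴ = 162
162 = (1,1,2,2)_5 → 1⁴ + 1⁴ + 2⁴ + 2⁴ = 34
34 = (1,1,4)_5 → 1⁴ + 1⁴ + 4⁴ = 258
258 = (2,0,1,3)_5 → 2⁴ + 0⁴ + 1⁴ + 3⁴ = 98
98 = (3,4,3)_5 → 3⁴ + 4⁴ + 3⁴ = 418
418 = (3,1,3,3)_5 → 3⁴ + 1⁴ + 3⁴ + 3⁴ = 244
244 = (1,4,3,4)_5 → 1⁴ + 4⁴ + 3⁴ + 4⁴ = 594
594 = (4,3,3,4)_5 → 4⁴ + 3⁴ + 3⁴ + 4⁴ = 674
674 = (1,0,1,4,4)_5 → 1⁴ + 0⁴ + 1⁴ + 4⁴ + 4⁴ = 514
514 = (4,0,2,4)_5 → 4⁴ + 0⁴ + 2⁴ + 4⁴ = 528
528 = (4,1,0,3)_5 → 4⁴ + 1⁴ + 0⁴ + 3⁴ = 338
338 = (2,3,2,3)_5 → 2⁴ + 3⁴ + 2⁴ + 3⁴ = 194
194 = (1,2,3,4)_5 → 1⁴ + 2⁴ + 3⁴ + 4⁴ = 354
354 = (2,4,0,4)_5 → 2⁴ + 4⁴ + 0⁴ + 4⁴ = 528  — 528 repeats.
That took 14 steps.

14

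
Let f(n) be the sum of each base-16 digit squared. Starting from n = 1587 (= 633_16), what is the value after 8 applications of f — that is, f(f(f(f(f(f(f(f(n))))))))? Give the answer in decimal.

1587 = (6,3,3)_16 → 6² + 3² + 3² = 36 + 9 + 9 = 54
54 = (3,6)_16 → 3² + 6² = 9 + 36 = 45
45 = (2,13)_16 → 2² + 13² = 4 + 169 = 173
173 = (10,13)_16 → 10² + 13² = 100 + 169 = 269
269 = (1,0,13)_16 → 1² + 0² + 13² = 1 + 0 + 169 = 170
170 = (10,10)_16 → 10² + 10² = 100 + 100 = 200
200 = (12,8)_16 → 12² + 8² = 144 + 64 = 208
208 = (13,0)_16 → 13² + 0² = 169 + 0 = 169

169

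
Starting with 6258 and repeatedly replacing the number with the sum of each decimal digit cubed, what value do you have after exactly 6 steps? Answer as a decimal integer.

6258 → 6³ + 2³ + 5³ + 8³ = 216 + 8 + 125 + 512 = 861
861 → 8³ + 6³ + 1³ = 512 + 216 + 1 = 729
729 → 7³ + 2³ + 9³ = 343 + 8 + 729 = 1080
1080 → 1³ + 0³ + 8³ + 0³ = 1 + 0 + 512 + 0 = 513
513 → 5³ + 1³ + 3³ = 125 + 1 + 27 = 153
153 → 1³ + 5³ + 3³ = 1 + 125 + 27 = 153

153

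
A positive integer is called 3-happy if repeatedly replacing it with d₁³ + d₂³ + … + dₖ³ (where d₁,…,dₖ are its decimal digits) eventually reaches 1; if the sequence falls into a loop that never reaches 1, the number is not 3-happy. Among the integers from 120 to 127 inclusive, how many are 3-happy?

120: 120 → 9 → 729 → 1080 → 513 → 153 → 153  — not 3-happy
121: 121 → 10 → 1  — 3-happy
122: 122 → 17 → 344 → 155 → 251 → 134 → 92 → 737 → 713 → 371 → 371  — not 3-happy
123: 123 → 36 → 243 → 99 → 1458 → 702 → 351 → 153 → 153  — not 3-happy
124: 124 → 73 → 370 → 370  — not 3-happy
125: 125 → 134 → 92 → 737 → 713 → 371 → 371  — not 3-happy
126: 126 → 225 → 141 → 66 → 432 → 99 → 1458 → 702 → 351 → 153 → 153  — not 3-happy
127: 127 → 352 → 160 → 217 → 352  — not 3-happy
3-happy: 121

1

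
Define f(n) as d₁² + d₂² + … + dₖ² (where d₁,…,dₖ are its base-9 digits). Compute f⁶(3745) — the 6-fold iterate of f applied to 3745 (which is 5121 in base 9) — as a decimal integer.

3745 = (5,1,2,1)_9 → 31
31 = (3,4)_9 → 25
25 = (2,7)_9 → 53
53 = (5,8)_9 → 89
89 = (1,0,8)_9 → 65
65 = (7,2)_9 → 53

53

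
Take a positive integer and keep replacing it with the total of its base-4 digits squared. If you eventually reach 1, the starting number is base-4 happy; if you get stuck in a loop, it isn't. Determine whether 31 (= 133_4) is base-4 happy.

base-4 happy

31 = (1,3,3)_4 → 19
19 = (1,0,3)_4 → 10
10 = (2,2)_4 → 8
8 = (2,0)_4 → 4
4 = (1,0)_4 → 1  — reached 1.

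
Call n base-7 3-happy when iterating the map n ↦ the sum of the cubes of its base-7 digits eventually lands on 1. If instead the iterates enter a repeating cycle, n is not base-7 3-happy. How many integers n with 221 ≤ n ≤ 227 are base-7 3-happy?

221: 221 → 155 → 29 → 65 → 17 → 35 → 125 → 251 → 341 → 557 → 137 → 197 → 65  (repeats 65)
222: 222 → 216 → 288 → 342 → 648 → 282 → 258 → 342  (repeats 342)
223: 223 → 307 → 433 → 343 → 1  (reaches 1)
224: 224 → 128 → 80 → 92 → 218 → 92  (repeats 92)
225: 225 → 129 → 99 → 9 → 9  (repeats 9)
226: 226 → 136 → 160 → 244 → 496 → 244  (repeats 244)
227: 227 → 155 → 29 → 65 → 17 → 35 → 125 → 251 → 341 → 557 → 137 → 197 → 65  (repeats 65)
base-7 3-happy: 223

1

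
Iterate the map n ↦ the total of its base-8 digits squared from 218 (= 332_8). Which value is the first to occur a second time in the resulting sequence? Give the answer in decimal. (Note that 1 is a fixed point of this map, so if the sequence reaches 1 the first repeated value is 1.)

218 = (3,3,2)_8 → 3² + 3² + 2² = 9 + 9 + 4 = 22
22 = (2,6)_8 → 2² + 6² = 4 + 36 = 40
40 = (5,0)_8 → 5² + 0² = 25 + 0 = 25
25 = (3,1)_8 → 3² + 1² = 9 + 1 = 10
10 = (1,2)_8 → 1² + 2² = 1 + 4 = 5
5 = (5)_8 → 5² = 25  — 25 already appeared earlier.

25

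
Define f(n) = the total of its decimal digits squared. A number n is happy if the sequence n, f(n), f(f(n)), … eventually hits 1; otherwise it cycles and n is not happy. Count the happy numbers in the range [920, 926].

2

920: 920 → 85 → 89 → 145 → 42 → 20 → 4 → 16 → 37 → 58 → 89  (repeats 89)
921: 921 → 86 → 100 → 1  (reaches 1)
922: 922 → 89 → 145 → 42 → 20 → 4 → 16 → 37 → 58 → 89  (repeats 89)
923: 923 → 94 → 97 → 130 → 10 → 1  (reaches 1)
924: 924 → 101 → 2 → 4 → 16 → 37 → 58 → 89 → 145 → 42 → 20 → 4  (repeats 4)
925: 925 → 110 → 2 → 4 → 16 → 37 → 58 → 89 → 145 → 42 → 20 → 4  (repeats 4)
926: 926 → 121 → 6 → 36 → 45 → 41 → 17 → 50 → 25 → 29 → 85 → 89 → 145 → 42 → 20 → 4 → 16 → 37 → 58 → 89  (repeats 89)
happy: 921, 923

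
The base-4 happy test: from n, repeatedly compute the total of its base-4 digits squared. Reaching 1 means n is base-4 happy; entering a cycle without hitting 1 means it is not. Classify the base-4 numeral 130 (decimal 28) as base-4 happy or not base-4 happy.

28 = (1,3,0)_4 → 1² + 3² + 0² = 1 + 9 + 0 = 10
10 = (2,2)_4 → 2² + 2² = 4 + 4 = 8
8 = (2,0)_4 → 2² + 0² = 4 + 0 = 4
4 = (1,0)_4 → 1² + 0² = 1 + 0 = 1  — reached 1.

base-4 happy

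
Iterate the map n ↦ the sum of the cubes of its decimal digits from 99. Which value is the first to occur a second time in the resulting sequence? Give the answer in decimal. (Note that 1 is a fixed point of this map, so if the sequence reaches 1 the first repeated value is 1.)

153

99 → 9³ + 9³ = 1458
1458 → 1³ + 4³ + 5³ + 8³ = 702
702 → 7³ + 0³ + 2³ = 351
351 → 3³ + 5³ + 1³ = 153
153 → 1³ + 5³ + 3³ = 153  — 153 already appeared earlier.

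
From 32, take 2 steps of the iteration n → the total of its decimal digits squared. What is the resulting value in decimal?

32 → 3² + 2² = 13
13 → 1² + 3² = 10

10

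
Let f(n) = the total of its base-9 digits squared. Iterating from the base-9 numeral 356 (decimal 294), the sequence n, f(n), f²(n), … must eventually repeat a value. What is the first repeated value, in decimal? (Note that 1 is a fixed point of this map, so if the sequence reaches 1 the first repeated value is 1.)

294 = (3,5,6)_9 → 3² + 5² + 6² = 9 + 25 + 36 = 70
70 = (7,7)_9 → 7² + 7² = 49 + 49 = 98
98 = (1,1,8)_9 → 1² + 1² + 8² = 1 + 1 + 64 = 66
66 = (7,3)_9 → 7² + 3² = 49 + 9 = 58
58 = (6,4)_9 → 6² + 4² = 36 + 16 = 52
52 = (5,7)_9 → 5² + 7² = 25 + 49 = 74
74 = (8,2)_9 → 8² + 2² = 64 + 4 = 68
68 = (7,5)_9 → 7² + 5² = 49 + 25 = 74  — 74 already appeared earlier.

74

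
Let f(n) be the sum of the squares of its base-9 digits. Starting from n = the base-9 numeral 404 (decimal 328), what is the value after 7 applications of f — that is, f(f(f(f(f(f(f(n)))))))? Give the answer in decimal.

328 = (4,0,4)_9 → 4² + 0² + 4² = 16 + 0 + 16 = 32
32 = (3,5)_9 → 3² + 5² = 9 + 25 = 34
34 = (3,7)_9 → 3² + 7² = 9 + 49 = 58
58 = (6,4)_9 → 6² + 4² = 36 + 16 = 52
52 = (5,7)_9 → 5² + 7² = 25 + 49 = 74
74 = (8,2)_9 → 8² + 2² = 64 + 4 = 68
68 = (7,5)_9 → 7² + 5² = 49 + 25 = 74

74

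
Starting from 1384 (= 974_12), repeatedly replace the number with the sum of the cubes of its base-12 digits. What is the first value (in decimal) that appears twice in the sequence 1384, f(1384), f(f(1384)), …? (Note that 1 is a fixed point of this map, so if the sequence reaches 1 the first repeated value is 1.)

1136

1384 = (9,7,4)_12 → 9³ + 7³ + 4³ = 1136
1136 = (7,10,8)_12 → 7³ + 10³ + 8³ = 1855
1855 = (1,0,10,7)_12 → 1³ + 0³ + 10³ + 7³ = 1344
1344 = (9,4,0)_12 → 9³ + 4³ + 0³ = 793
793 = (5,6,1)_12 → 5³ + 6³ + 1³ = 342
342 = (2,4,6)_12 → 2³ + 4³ + 6³ = 288
288 = (2,0,0)_12 → 2³ + 0³ + 0³ = 8
8 = (8)_12 → 8³ = 512
512 = (3,6,8)_12 → 3³ + 6³ + 8³ = 755
755 = (5,2,11)_12 → 5³ + 2³ + 11³ = 1464
1464 = (10,2,0)_12 → 10³ + 2³ + 0³ = 1008
1008 = (7,0,0)_12 → 7³ + 0³ + 0³ = 343
343 = (2,4,7)_12 → 2³ + 4³ + 7³ = 415
415 = (2,10,7)_12 → 2³ + 10³ + 7³ = 1351
1351 = (9,4,7)_12 → 9³ + 4³ + 7³ = 1136  — 1136 already appeared earlier.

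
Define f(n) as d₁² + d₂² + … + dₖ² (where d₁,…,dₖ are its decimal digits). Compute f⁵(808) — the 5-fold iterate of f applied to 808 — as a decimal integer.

26

808 → 8² + 0² + 8² = 128
128 → 1² + 2² + 8² = 69
69 → 6² + 9² = 117
117 → 1² + 1² + 7² = 51
51 → 5² + 1² = 26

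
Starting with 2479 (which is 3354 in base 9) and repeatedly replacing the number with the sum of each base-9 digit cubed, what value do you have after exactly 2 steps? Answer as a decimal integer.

2479 = (3,3,5,4)_9 → 3³ + 3³ + 5³ + 4³ = 27 + 27 + 125 + 64 = 243
243 = (3,0,0)_9 → 3³ + 0³ + 0³ = 27 + 0 + 0 = 27

27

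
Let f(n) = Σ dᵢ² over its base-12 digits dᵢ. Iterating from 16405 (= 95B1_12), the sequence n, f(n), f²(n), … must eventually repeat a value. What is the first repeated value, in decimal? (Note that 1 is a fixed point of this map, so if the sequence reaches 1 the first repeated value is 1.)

50

16405 = (9,5,11,1)_12 → 228
228 = (1,7,0)_12 → 50
50 = (4,2)_12 → 20
20 = (1,8)_12 → 65
65 = (5,5)_12 → 50  — 50 already appeared earlier.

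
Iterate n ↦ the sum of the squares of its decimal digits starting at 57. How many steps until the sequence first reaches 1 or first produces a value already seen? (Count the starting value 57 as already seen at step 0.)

57 → 5² + 7² = 74
74 → 7² + 4² = 65
65 → 6² + 5² = 61
61 → 6² + 1² = 37
37 → 3² + 7² = 58
58 → 5² + 8² = 89
89 → 8² + 9² = 145
145 → 1² + 4² + 5² = 42
42 → 4² + 2² = 20
20 → 2² + 0² = 4
4 → 4² = 16
16 → 1² + 6² = 37  — 37 repeats.
That took 12 steps.

12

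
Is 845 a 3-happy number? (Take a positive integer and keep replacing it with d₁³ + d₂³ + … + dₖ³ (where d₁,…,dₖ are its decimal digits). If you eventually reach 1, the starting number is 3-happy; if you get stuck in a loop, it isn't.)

not 3-happy

845 → 701
701 → 344
344 → 155
155 → 251
251 → 134
134 → 92
92 → 737
737 → 713
713 → 371
371 → 371  — 371 already seen; the sequence cycles without reaching 1.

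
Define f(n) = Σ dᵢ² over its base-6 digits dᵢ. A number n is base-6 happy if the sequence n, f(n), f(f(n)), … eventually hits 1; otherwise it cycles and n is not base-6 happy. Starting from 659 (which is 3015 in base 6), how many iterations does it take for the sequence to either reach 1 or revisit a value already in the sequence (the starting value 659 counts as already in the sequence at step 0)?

659 = (3,0,1,5)_6 → 3² + 0² + 1² + 5² = 9 + 0 + 1 + 25 = 35
35 = (5,5)_6 → 5² + 5² = 25 + 25 = 50
50 = (1,2,2)_6 → 1² + 2² + 2² = 1 + 4 + 4 = 9
9 = (1,3)_6 → 1² + 3² = 1 + 9 = 10
10 = (1,4)_6 → 1² + 4² = 1 + 16 = 17
17 = (2,5)_6 → 2² + 5² = 4 + 25 = 29
29 = (4,5)_6 → 4² + 5² = 16 + 25 = 41
41 = (1,0,5)_6 → 1² + 0² + 5² = 1 + 0 + 25 = 26
26 = (4,2)_6 → 4² + 2² = 16 + 4 = 20
20 = (3,2)_6 → 3² + 2² = 9 + 4 = 13
13 = (2,1)_6 → 2² + 1² = 4 + 1 = 5
5 = (5)_6 → 5² = 25
25 = (4,1)_6 → 4² + 1² = 16 + 1 = 17  — 17 repeats.
That took 13 steps.

13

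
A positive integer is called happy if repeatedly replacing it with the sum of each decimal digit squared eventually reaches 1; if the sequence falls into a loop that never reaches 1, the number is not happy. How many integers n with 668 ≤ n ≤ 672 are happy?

1

668: 668 → 136 → 46 → 52 → 29 → 85 → 89 → 145 → 42 → 20 → 4 → 16 → 37 → 58 → 89  — not happy
669: 669 → 153 → 35 → 34 → 25 → 29 → 85 → 89 → 145 → 42 → 20 → 4 → 16 → 37 → 58 → 89  — not happy
670: 670 → 85 → 89 → 145 → 42 → 20 → 4 → 16 → 37 → 58 → 89  — not happy
671: 671 → 86 → 100 → 1  — happy
672: 672 → 89 → 145 → 42 → 20 → 4 → 16 → 37 → 58 → 89  — not happy
happy: 671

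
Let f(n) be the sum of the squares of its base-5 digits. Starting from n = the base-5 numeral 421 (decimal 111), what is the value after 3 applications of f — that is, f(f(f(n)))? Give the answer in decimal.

111 = (4,2,1)_5 → 4² + 2² + 1² = 16 + 4 + 1 = 21
21 = (4,1)_5 → 4² + 1² = 16 + 1 = 17
17 = (3,2)_5 → 3² + 2² = 9 + 4 = 13

13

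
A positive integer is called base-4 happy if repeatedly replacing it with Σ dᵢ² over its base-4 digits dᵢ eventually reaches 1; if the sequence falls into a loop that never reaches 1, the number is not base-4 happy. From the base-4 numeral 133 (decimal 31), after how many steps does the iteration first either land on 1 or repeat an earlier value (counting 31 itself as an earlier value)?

5

31 = (1,3,3)_4 → 1² + 3² + 3² = 1 + 9 + 9 = 19
19 = (1,0,3)_4 → 1² + 0² + 3² = 1 + 0 + 9 = 10
10 = (2,2)_4 → 2² + 2² = 4 + 4 = 8
8 = (2,0)_4 → 2² + 0² = 4 + 0 = 4
4 = (1,0)_4 → 1² + 0² = 1 + 0 = 1  — reached 1.
That took 5 steps.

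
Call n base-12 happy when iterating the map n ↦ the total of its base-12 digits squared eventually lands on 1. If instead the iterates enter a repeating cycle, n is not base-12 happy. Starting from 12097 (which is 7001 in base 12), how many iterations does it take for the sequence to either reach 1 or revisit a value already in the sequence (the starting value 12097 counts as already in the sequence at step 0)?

12097 = (7,0,0,1)_12 → 7² + 0² + 0² + 1² = 49 + 0 + 0 + 1 = 50
50 = (4,2)_12 → 4² + 2² = 16 + 4 = 20
20 = (1,8)_12 → 1² + 8² = 1 + 64 = 65
65 = (5,5)_12 → 5² + 5² = 25 + 25 = 50  — 50 repeats.
That took 4 steps.

4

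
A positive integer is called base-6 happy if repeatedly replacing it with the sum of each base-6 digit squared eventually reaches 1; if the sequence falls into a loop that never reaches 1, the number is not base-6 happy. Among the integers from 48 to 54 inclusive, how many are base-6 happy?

48: 48 → 5 → 25 → 17 → 29 → 41 → 26 → 20 → 13 → 5  — not base-6 happy
49: 49 → 6 → 1  — base-6 happy
50: 50 → 9 → 10 → 17 → 29 → 41 → 26 → 20 → 13 → 5 → 25 → 17  — not base-6 happy
51: 51 → 14 → 8 → 5 → 25 → 17 → 29 → 41 → 26 → 20 → 13 → 5  — not base-6 happy
52: 52 → 21 → 18 → 9 → 10 → 17 → 29 → 41 → 26 → 20 → 13 → 5 → 25 → 17  — not base-6 happy
53: 53 → 30 → 25 → 17 → 29 → 41 → 26 → 20 → 13 → 5 → 25  — not base-6 happy
54: 54 → 10 → 17 → 29 → 41 → 26 → 20 → 13 → 5 → 25 → 17  — not base-6 happy
base-6 happy: 49

1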